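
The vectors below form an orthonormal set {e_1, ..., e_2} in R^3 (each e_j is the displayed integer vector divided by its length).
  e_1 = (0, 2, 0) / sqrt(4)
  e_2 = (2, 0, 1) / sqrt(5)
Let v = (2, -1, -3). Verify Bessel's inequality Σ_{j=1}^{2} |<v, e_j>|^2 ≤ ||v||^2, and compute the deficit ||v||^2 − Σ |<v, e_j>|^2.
Σ |<v, e_j>|^2 = 6/5; ||v||^2 = 14; deficit = 64/5

Write each e_j = u_j / sqrt(<u_j, u_j>) where u_j is the displayed integer vector. Then <v, e_j> = <v, u_j> / sqrt(<u_j, u_j>), so |<v, e_j>|^2 = <v, u_j>^2 / <u_j, u_j>.
Coefficients: <v, e_1> = -2/sqrt(4), <v, e_2> = 1/sqrt(5).
Square and sum: Σ |<v, e_j>|^2 = 6/5.
Compute ||v||^2 = v·v = 14.
Deficit = 14 − 6/5 = 64/5 ≥ 0, confirming Bessel's inequality. (The deficit equals ||v − Σ <v,e_j> e_j||^2, the squared distance from v to span{e_j}.)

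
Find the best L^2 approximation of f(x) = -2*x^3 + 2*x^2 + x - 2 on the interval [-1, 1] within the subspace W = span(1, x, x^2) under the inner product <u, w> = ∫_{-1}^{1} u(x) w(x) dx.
g(x) = 2*x^2 - x/5 - 2

The best approximation g ∈ W is the orthogonal projection of f onto W. Writing g = a_0 + a_1 x + a_2 x^2, the coefficients solve the normal equations G · a = b where
  G_{ij} = <φ_i, φ_j> and b_i = <f, φ_i>, with φ_0 = 1, φ_1 = x, φ_2 = x^2.
G =
  [2, 0, 2/3]
  [0, 2/3, 0]
  [2/3, 0, 2/5],
b = (-8/3, -2/15, -8/15).
Solving gives a_0 = -2, a_1 = -1/5, a_2 = 2, so
  g(x) = 2*x^2 - x/5 - 2.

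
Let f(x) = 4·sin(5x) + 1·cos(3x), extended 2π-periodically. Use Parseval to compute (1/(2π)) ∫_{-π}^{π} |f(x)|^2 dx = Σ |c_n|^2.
Σ |c_n|^2 = 17/2

Expand |f|^2 and use orthogonality of {sin(nx), cos(mx)} on [-π, π]:
  ∫_{-π}^{π} sin(nx)^2 dx = π, ∫ cos(mx)^2 dx = π, and cross terms integrate to 0.
So ∫_{-π}^{π} f(x)^2 dx = 4^2 · π + 1^2 · π = (16 + 1)π.
Divide by 2π: (16 + 1)/2 = 17/2.
By Parseval, this equals Σ |c_n|^2.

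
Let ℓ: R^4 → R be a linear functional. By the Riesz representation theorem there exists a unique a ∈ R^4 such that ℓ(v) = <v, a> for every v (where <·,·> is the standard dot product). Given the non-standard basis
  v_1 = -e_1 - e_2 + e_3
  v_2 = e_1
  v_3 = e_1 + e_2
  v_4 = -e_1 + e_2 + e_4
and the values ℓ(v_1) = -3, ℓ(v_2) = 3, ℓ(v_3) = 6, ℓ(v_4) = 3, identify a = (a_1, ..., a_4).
a = (3, 3, 3, 3)

Write a = (a_1, ..., a_4) in the standard basis. For each basis vector v_i, ℓ(v_i) = <v_i, a> is a linear equation in the a_j's. Collect the n equations into a matrix system V a = ℓ, where row i of V is v_i (expressed in the standard basis). Since V is invertible (lower-triangular with 1s on the diagonal, up to permutation), solve by back-substitution:
  V =
[[-1, -1, 1, 0],
 [1, 0, 0, 0],
 [1, 1, 0, 0],
 [-1, 1, 0, 1]]
  V a = (-3, 3, 6, 3)
Solving gives a = (3, 3, 3, 3).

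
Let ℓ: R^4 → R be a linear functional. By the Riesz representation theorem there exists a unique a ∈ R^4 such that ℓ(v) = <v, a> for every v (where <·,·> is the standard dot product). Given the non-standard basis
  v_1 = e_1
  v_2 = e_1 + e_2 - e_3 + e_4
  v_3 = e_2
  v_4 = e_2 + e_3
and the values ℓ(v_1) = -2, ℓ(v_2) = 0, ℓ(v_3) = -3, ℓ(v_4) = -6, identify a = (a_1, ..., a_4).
a = (-2, -3, -3, 2)

Write a = (a_1, ..., a_4) in the standard basis. For each basis vector v_i, ℓ(v_i) = <v_i, a> is a linear equation in the a_j's. Collect the n equations into a matrix system V a = ℓ, where row i of V is v_i (expressed in the standard basis). Since V is invertible (lower-triangular with 1s on the diagonal, up to permutation), solve by back-substitution:
  V =
[[1, 0, 0, 0],
 [1, 1, -1, 1],
 [0, 1, 0, 0],
 [0, 1, 1, 0]]
  V a = (-2, 0, -3, -6)
Solving gives a = (-2, -3, -3, 2).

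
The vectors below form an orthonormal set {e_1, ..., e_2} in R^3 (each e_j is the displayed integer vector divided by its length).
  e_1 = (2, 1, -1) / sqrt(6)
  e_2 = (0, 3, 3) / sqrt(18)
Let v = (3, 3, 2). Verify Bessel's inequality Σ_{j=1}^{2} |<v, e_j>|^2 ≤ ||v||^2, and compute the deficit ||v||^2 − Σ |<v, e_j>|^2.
Σ |<v, e_j>|^2 = 62/3; ||v||^2 = 22; deficit = 4/3

Write each e_j = u_j / sqrt(<u_j, u_j>) where u_j is the displayed integer vector. Then <v, e_j> = <v, u_j> / sqrt(<u_j, u_j>), so |<v, e_j>|^2 = <v, u_j>^2 / <u_j, u_j>.
Coefficients: <v, e_1> = 7/sqrt(6), <v, e_2> = 15/sqrt(18).
Square and sum: Σ |<v, e_j>|^2 = 62/3.
Compute ||v||^2 = v·v = 22.
Deficit = 22 − 62/3 = 4/3 ≥ 0, confirming Bessel's inequality. (The deficit equals ||v − Σ <v,e_j> e_j||^2, the squared distance from v to span{e_j}.)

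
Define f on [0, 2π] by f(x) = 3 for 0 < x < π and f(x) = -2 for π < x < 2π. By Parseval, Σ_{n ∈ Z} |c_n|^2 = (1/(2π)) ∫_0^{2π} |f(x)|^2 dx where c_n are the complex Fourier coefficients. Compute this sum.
Σ |c_n|^2 = 13/2

Parseval equates the L^2 energy of f (normalised by 1/(2π)) with the ℓ^2 sum of its Fourier coefficients: (1/(2π)) ∫_0^{2π} |f|^2 = Σ |c_n|^2.
Compute the left side: (1/(2π)) [∫_0^π 3^2 dx + ∫_π^{2π} (-2)^2 dx] = (1/(2π)) · (9π + 4π) = (9 + 4)/2 = 13/2.
So Σ_{n ∈ Z} |c_n|^2 = 13/2.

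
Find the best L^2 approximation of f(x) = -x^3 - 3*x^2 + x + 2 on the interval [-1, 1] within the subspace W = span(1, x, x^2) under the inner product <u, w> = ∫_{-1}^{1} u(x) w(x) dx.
g(x) = -3*x^2 + 2*x/5 + 2

The best approximation g ∈ W is the orthogonal projection of f onto W. Writing g = a_0 + a_1 x + a_2 x^2, the coefficients solve the normal equations G · a = b where
  G_{ij} = <φ_i, φ_j> and b_i = <f, φ_i>, with φ_0 = 1, φ_1 = x, φ_2 = x^2.
G =
  [2, 0, 2/3]
  [0, 2/3, 0]
  [2/3, 0, 2/5],
b = (2, 4/15, 2/15).
Solving gives a_0 = 2, a_1 = 2/5, a_2 = -3, so
  g(x) = -3*x^2 + 2*x/5 + 2.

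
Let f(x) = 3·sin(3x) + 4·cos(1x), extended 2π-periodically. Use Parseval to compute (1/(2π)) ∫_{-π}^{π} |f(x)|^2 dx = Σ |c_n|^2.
Σ |c_n|^2 = 25/2

Expand |f|^2 and use orthogonality of {sin(nx), cos(mx)} on [-π, π]:
  ∫_{-π}^{π} sin(nx)^2 dx = π, ∫ cos(mx)^2 dx = π, and cross terms integrate to 0.
So ∫_{-π}^{π} f(x)^2 dx = 3^2 · π + 4^2 · π = (9 + 16)π.
Divide by 2π: (9 + 16)/2 = 25/2.
By Parseval, this equals Σ |c_n|^2.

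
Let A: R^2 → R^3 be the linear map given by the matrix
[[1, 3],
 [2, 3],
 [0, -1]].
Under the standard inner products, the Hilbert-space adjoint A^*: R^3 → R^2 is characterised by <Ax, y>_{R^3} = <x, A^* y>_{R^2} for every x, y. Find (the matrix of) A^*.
A^* = A^T =
[[1, 2, 0],
 [3, 3, -1]]

For real matrices with standard dot products, the defining identity <Ax, y> = <x, A^* y> gives (Ax)^T y = x^T (A^*) y, i.e. x^T A^T y = x^T (A^*) y. Since this holds for all x, y, we must have A^* = A^T. Therefore
A^* =
[[1, 2, 0],
 [3, 3, -1]].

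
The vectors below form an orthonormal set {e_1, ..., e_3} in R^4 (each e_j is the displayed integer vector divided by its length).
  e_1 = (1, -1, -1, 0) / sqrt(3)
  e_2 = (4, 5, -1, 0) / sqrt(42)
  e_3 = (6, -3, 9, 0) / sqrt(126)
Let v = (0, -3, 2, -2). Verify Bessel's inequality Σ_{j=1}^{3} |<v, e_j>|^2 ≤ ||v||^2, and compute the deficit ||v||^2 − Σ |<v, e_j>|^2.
Σ |<v, e_j>|^2 = 13; ||v||^2 = 17; deficit = 4

Write each e_j = u_j / sqrt(<u_j, u_j>) where u_j is the displayed integer vector. Then <v, e_j> = <v, u_j> / sqrt(<u_j, u_j>), so |<v, e_j>|^2 = <v, u_j>^2 / <u_j, u_j>.
Coefficients: <v, e_1> = 1/sqrt(3), <v, e_2> = -17/sqrt(42), <v, e_3> = 27/sqrt(126).
Square and sum: Σ |<v, e_j>|^2 = 13.
Compute ||v||^2 = v·v = 17.
Deficit = 17 − 13 = 4 ≥ 0, confirming Bessel's inequality. (The deficit equals ||v − Σ <v,e_j> e_j||^2, the squared distance from v to span{e_j}.)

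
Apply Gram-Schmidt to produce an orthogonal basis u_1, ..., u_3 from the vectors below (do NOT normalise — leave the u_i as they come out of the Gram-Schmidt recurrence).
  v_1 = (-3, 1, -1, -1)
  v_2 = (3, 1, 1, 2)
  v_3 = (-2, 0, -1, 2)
Orthogonal basis:
  u_1 = (-3, 1, -1, -1)
  u_2 = (1/4, 23/12, 1/12, 13/12)
  u_3 = (-49/59, -61/59, -36/59, 122/59)

Apply the Gram-Schmidt recurrence
  u_1 = v_1
  u_i = v_i − Σ_{j<i} ((v_i · u_j) / (u_j · u_j)) · u_j.

Step by step this gives:
  u_1 = (-3, 1, -1, -1)
  u_2 = (1/4, 23/12, 1/12, 13/12)
  u_3 = (-49/59, -61/59, -36/59, 122/59)

Orthogonality check:
  u_2 · u_1 = 0 (should be 0)
  u_3 · u_1 = 0 (should be 0)
  u_3 · u_2 = 0 (should be 0)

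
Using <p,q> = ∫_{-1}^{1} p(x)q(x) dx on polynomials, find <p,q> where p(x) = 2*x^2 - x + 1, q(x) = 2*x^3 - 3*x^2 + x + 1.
<p,q> = -38/15

Expand the product: p(x)·q(x) = 4*x^5 - 8*x^4 + 7*x^3 - 2*x^2 + 1.
∫_{-1}^{1} of each monomial x^k gives [2/(k+1) if k even, 0 if k odd]. Integrating term-by-term (or equivalently evaluating the antiderivative F(x) = 2*x^6/3 - 8*x^5/5 + 7*x^4/4 - 2*x^3/3 + x at the endpoints):
  F(1) − F(−1) = 23/20 − (221/60) = -38/15.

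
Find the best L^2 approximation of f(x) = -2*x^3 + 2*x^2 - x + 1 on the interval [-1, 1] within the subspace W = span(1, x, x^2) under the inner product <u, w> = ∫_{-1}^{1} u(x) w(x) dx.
g(x) = 2*x^2 - 11*x/5 + 1

The best approximation g ∈ W is the orthogonal projection of f onto W. Writing g = a_0 + a_1 x + a_2 x^2, the coefficients solve the normal equations G · a = b where
  G_{ij} = <φ_i, φ_j> and b_i = <f, φ_i>, with φ_0 = 1, φ_1 = x, φ_2 = x^2.
G =
  [2, 0, 2/3]
  [0, 2/3, 0]
  [2/3, 0, 2/5],
b = (10/3, -22/15, 22/15).
Solving gives a_0 = 1, a_1 = -11/5, a_2 = 2, so
  g(x) = 2*x^2 - 11*x/5 + 1.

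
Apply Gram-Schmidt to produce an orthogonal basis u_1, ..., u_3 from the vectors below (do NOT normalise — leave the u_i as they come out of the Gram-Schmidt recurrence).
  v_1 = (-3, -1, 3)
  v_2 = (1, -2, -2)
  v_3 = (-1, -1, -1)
Orthogonal basis:
  u_1 = (-3, -1, 3)
  u_2 = (-2/19, -45/19, -17/19)
  u_3 = (-48/61, 18/61, -42/61)

Apply the Gram-Schmidt recurrence
  u_1 = v_1
  u_i = v_i − Σ_{j<i} ((v_i · u_j) / (u_j · u_j)) · u_j.

Step by step this gives:
  u_1 = (-3, -1, 3)
  u_2 = (-2/19, -45/19, -17/19)
  u_3 = (-48/61, 18/61, -42/61)

Orthogonality check:
  u_2 · u_1 = 0 (should be 0)
  u_3 · u_1 = 0 (should be 0)
  u_3 · u_2 = 0 (should be 0)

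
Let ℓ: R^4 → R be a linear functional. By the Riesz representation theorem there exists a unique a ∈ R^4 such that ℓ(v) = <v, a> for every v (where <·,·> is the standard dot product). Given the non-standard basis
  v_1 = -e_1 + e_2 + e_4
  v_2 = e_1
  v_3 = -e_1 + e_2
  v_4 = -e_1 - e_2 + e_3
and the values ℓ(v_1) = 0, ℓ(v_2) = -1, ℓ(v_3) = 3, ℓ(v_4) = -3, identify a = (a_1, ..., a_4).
a = (-1, 2, -2, -3)

Write a = (a_1, ..., a_4) in the standard basis. For each basis vector v_i, ℓ(v_i) = <v_i, a> is a linear equation in the a_j's. Collect the n equations into a matrix system V a = ℓ, where row i of V is v_i (expressed in the standard basis). Since V is invertible (lower-triangular with 1s on the diagonal, up to permutation), solve by back-substitution:
  V =
[[-1, 1, 0, 1],
 [1, 0, 0, 0],
 [-1, 1, 0, 0],
 [-1, -1, 1, 0]]
  V a = (0, -1, 3, -3)
Solving gives a = (-1, 2, -2, -3).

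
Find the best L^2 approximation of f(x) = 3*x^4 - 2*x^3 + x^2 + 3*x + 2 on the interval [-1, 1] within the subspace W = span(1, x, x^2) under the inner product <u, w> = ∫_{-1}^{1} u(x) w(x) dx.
g(x) = 25*x^2/7 + 9*x/5 + 61/35

The best approximation g ∈ W is the orthogonal projection of f onto W. Writing g = a_0 + a_1 x + a_2 x^2, the coefficients solve the normal equations G · a = b where
  G_{ij} = <φ_i, φ_j> and b_i = <f, φ_i>, with φ_0 = 1, φ_1 = x, φ_2 = x^2.
G =
  [2, 0, 2/3]
  [0, 2/3, 0]
  [2/3, 0, 2/5],
b = (88/15, 6/5, 272/105).
Solving gives a_0 = 61/35, a_1 = 9/5, a_2 = 25/7, so
  g(x) = 25*x^2/7 + 9*x/5 + 61/35.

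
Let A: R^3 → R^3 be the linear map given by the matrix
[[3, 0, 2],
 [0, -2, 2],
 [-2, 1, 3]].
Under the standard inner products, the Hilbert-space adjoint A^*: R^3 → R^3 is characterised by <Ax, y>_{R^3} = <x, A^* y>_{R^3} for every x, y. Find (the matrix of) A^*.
A^* = A^T =
[[3, 0, -2],
 [0, -2, 1],
 [2, 2, 3]]

For real matrices with standard dot products, the defining identity <Ax, y> = <x, A^* y> gives (Ax)^T y = x^T (A^*) y, i.e. x^T A^T y = x^T (A^*) y. Since this holds for all x, y, we must have A^* = A^T. Therefore
A^* =
[[3, 0, -2],
 [0, -2, 1],
 [2, 2, 3]].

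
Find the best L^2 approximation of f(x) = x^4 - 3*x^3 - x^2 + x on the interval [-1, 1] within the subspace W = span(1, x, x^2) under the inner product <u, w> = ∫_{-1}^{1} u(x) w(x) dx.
g(x) = -x^2/7 - 4*x/5 - 3/35

The best approximation g ∈ W is the orthogonal projection of f onto W. Writing g = a_0 + a_1 x + a_2 x^2, the coefficients solve the normal equations G · a = b where
  G_{ij} = <φ_i, φ_j> and b_i = <f, φ_i>, with φ_0 = 1, φ_1 = x, φ_2 = x^2.
G =
  [2, 0, 2/3]
  [0, 2/3, 0]
  [2/3, 0, 2/5],
b = (-4/15, -8/15, -4/35).
Solving gives a_0 = -3/35, a_1 = -4/5, a_2 = -1/7, so
  g(x) = -x^2/7 - 4*x/5 - 3/35.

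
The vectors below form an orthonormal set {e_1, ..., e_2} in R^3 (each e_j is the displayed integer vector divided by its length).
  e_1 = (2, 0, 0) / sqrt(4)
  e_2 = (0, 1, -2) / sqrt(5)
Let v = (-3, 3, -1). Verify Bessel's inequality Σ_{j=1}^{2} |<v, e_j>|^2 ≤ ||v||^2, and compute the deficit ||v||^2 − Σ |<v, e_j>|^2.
Σ |<v, e_j>|^2 = 14; ||v||^2 = 19; deficit = 5

Write each e_j = u_j / sqrt(<u_j, u_j>) where u_j is the displayed integer vector. Then <v, e_j> = <v, u_j> / sqrt(<u_j, u_j>), so |<v, e_j>|^2 = <v, u_j>^2 / <u_j, u_j>.
Coefficients: <v, e_1> = -6/sqrt(4), <v, e_2> = 5/sqrt(5).
Square and sum: Σ |<v, e_j>|^2 = 14.
Compute ||v||^2 = v·v = 19.
Deficit = 19 − 14 = 5 ≥ 0, confirming Bessel's inequality. (The deficit equals ||v − Σ <v,e_j> e_j||^2, the squared distance from v to span{e_j}.)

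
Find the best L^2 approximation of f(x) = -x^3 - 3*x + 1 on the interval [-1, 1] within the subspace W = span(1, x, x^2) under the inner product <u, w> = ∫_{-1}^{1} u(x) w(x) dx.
g(x) = 1 - 18*x/5

The best approximation g ∈ W is the orthogonal projection of f onto W. Writing g = a_0 + a_1 x + a_2 x^2, the coefficients solve the normal equations G · a = b where
  G_{ij} = <φ_i, φ_j> and b_i = <f, φ_i>, with φ_0 = 1, φ_1 = x, φ_2 = x^2.
G =
  [2, 0, 2/3]
  [0, 2/3, 0]
  [2/3, 0, 2/5],
b = (2, -12/5, 2/3).
Solving gives a_0 = 1, a_1 = -18/5, a_2 = 0, so
  g(x) = 1 - 18*x/5.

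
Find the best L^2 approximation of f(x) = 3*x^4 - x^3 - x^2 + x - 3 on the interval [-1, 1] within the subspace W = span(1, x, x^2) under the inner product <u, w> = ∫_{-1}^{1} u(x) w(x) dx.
g(x) = 11*x^2/7 + 2*x/5 - 114/35

The best approximation g ∈ W is the orthogonal projection of f onto W. Writing g = a_0 + a_1 x + a_2 x^2, the coefficients solve the normal equations G · a = b where
  G_{ij} = <φ_i, φ_j> and b_i = <f, φ_i>, with φ_0 = 1, φ_1 = x, φ_2 = x^2.
G =
  [2, 0, 2/3]
  [0, 2/3, 0]
  [2/3, 0, 2/5],
b = (-82/15, 4/15, -54/35).
Solving gives a_0 = -114/35, a_1 = 2/5, a_2 = 11/7, so
  g(x) = 11*x^2/7 + 2*x/5 - 114/35.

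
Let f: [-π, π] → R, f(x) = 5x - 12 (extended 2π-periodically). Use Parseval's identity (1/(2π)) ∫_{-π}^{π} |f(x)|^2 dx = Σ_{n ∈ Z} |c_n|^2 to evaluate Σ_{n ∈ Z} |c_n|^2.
Σ |c_n|^2 = 25π^2/3 + 144

Expand and integrate term by term over [-π, π]:
  ∫ (5x)^2 dx = 25·(2π^3/3); ∫ 2·5·(-12)·x dx = 0 (odd integrand); ∫ (-12)^2 dx = 144·2π.
So (1/(2π)) ∫_{-π}^{π} (5x - 12)^2 dx = 25π^2/3 + 144 = 25π^2/3 + 144.
Parseval ⇒ Σ |c_n|^2 = 25π^2/3 + 144.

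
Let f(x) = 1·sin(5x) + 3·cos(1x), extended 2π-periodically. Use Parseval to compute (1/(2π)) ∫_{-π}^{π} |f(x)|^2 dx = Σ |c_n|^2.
Σ |c_n|^2 = 5

Expand |f|^2 and use orthogonality of {sin(nx), cos(mx)} on [-π, π]:
  ∫_{-π}^{π} sin(nx)^2 dx = π, ∫ cos(mx)^2 dx = π, and cross terms integrate to 0.
So ∫_{-π}^{π} f(x)^2 dx = 1^2 · π + 3^2 · π = (1 + 9)π.
Divide by 2π: (1 + 9)/2 = 5.
By Parseval, this equals Σ |c_n|^2.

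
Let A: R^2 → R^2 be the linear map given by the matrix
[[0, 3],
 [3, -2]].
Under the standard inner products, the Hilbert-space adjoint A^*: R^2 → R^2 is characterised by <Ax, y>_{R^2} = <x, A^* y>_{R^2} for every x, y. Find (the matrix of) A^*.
A^* = A^T =
[[0, 3],
 [3, -2]]

For real matrices with standard dot products, the defining identity <Ax, y> = <x, A^* y> gives (Ax)^T y = x^T (A^*) y, i.e. x^T A^T y = x^T (A^*) y. Since this holds for all x, y, we must have A^* = A^T. Therefore
A^* =
[[0, 3],
 [3, -2]].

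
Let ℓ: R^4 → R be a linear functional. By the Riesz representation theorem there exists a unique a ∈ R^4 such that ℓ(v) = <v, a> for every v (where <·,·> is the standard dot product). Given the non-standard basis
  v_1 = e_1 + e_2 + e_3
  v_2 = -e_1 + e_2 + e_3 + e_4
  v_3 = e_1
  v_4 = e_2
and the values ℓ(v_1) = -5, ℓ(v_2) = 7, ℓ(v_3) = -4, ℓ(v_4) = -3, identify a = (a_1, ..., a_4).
a = (-4, -3, 2, 4)

Write a = (a_1, ..., a_4) in the standard basis. For each basis vector v_i, ℓ(v_i) = <v_i, a> is a linear equation in the a_j's. Collect the n equations into a matrix system V a = ℓ, where row i of V is v_i (expressed in the standard basis). Since V is invertible (lower-triangular with 1s on the diagonal, up to permutation), solve by back-substitution:
  V =
[[1, 1, 1, 0],
 [-1, 1, 1, 1],
 [1, 0, 0, 0],
 [0, 1, 0, 0]]
  V a = (-5, 7, -4, -3)
Solving gives a = (-4, -3, 2, 4).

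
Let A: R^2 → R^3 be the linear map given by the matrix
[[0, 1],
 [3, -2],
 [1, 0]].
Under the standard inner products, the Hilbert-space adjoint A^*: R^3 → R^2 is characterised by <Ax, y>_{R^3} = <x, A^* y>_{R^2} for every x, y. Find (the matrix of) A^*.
A^* = A^T =
[[0, 3, 1],
 [1, -2, 0]]

For real matrices with standard dot products, the defining identity <Ax, y> = <x, A^* y> gives (Ax)^T y = x^T (A^*) y, i.e. x^T A^T y = x^T (A^*) y. Since this holds for all x, y, we must have A^* = A^T. Therefore
A^* =
[[0, 3, 1],
 [1, -2, 0]].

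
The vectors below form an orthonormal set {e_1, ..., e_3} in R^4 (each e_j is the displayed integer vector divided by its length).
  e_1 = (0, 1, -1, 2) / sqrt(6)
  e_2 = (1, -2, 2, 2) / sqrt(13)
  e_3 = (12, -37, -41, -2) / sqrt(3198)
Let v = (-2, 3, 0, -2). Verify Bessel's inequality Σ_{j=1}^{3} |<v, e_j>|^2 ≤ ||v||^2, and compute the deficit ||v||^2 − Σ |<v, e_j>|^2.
Σ |<v, e_j>|^2 = 681/41; ||v||^2 = 17; deficit = 16/41

Write each e_j = u_j / sqrt(<u_j, u_j>) where u_j is the displayed integer vector. Then <v, e_j> = <v, u_j> / sqrt(<u_j, u_j>), so |<v, e_j>|^2 = <v, u_j>^2 / <u_j, u_j>.
Coefficients: <v, e_1> = -1/sqrt(6), <v, e_2> = -12/sqrt(13), <v, e_3> = -131/sqrt(3198).
Square and sum: Σ |<v, e_j>|^2 = 681/41.
Compute ||v||^2 = v·v = 17.
Deficit = 17 − 681/41 = 16/41 ≥ 0, confirming Bessel's inequality. (The deficit equals ||v − Σ <v,e_j> e_j||^2, the squared distance from v to span{e_j}.)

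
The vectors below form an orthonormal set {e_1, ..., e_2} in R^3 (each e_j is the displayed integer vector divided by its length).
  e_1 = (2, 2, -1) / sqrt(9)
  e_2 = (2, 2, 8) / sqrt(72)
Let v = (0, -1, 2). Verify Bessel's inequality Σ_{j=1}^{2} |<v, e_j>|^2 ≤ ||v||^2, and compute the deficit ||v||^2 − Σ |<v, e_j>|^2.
Σ |<v, e_j>|^2 = 9/2; ||v||^2 = 5; deficit = 1/2

Write each e_j = u_j / sqrt(<u_j, u_j>) where u_j is the displayed integer vector. Then <v, e_j> = <v, u_j> / sqrt(<u_j, u_j>), so |<v, e_j>|^2 = <v, u_j>^2 / <u_j, u_j>.
Coefficients: <v, e_1> = -4/sqrt(9), <v, e_2> = 14/sqrt(72).
Square and sum: Σ |<v, e_j>|^2 = 9/2.
Compute ||v||^2 = v·v = 5.
Deficit = 5 − 9/2 = 1/2 ≥ 0, confirming Bessel's inequality. (The deficit equals ||v − Σ <v,e_j> e_j||^2, the squared distance from v to span{e_j}.)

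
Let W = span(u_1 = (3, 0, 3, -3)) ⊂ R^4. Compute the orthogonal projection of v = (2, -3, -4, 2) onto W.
proj_W(v) = (-4/3, 0, -4/3, 4/3)

Set up U = [u_1 | ... | u_1] ∈ R^(4×1). The projector onto W = col(U) is P = U (U^T U)^(-1) U^T.
Compute U^T U =
  [27],
and U^T v = (-12).
Solve U^T U · c = U^T v for the coefficients: c = (-4/9). The projection is proj_W(v) = U c.
Check: (v - proj_W(v)) · u_1 = 0  (should be 0).
Result: proj_W(v) = (-4/3, 0, -4/3, 4/3).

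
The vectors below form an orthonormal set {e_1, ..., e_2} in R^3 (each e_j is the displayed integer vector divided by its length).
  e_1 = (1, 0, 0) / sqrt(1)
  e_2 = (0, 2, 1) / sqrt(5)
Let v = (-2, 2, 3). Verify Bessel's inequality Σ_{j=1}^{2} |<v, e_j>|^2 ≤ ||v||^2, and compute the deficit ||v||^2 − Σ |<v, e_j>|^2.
Σ |<v, e_j>|^2 = 69/5; ||v||^2 = 17; deficit = 16/5

Write each e_j = u_j / sqrt(<u_j, u_j>) where u_j is the displayed integer vector. Then <v, e_j> = <v, u_j> / sqrt(<u_j, u_j>), so |<v, e_j>|^2 = <v, u_j>^2 / <u_j, u_j>.
Coefficients: <v, e_1> = -2/sqrt(1), <v, e_2> = 7/sqrt(5).
Square and sum: Σ |<v, e_j>|^2 = 69/5.
Compute ||v||^2 = v·v = 17.
Deficit = 17 − 69/5 = 16/5 ≥ 0, confirming Bessel's inequality. (The deficit equals ||v − Σ <v,e_j> e_j||^2, the squared distance from v to span{e_j}.)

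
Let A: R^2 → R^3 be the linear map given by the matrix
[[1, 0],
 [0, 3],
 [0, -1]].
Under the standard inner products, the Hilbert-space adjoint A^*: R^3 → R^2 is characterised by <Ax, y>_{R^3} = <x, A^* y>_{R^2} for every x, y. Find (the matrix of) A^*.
A^* = A^T =
[[1, 0, 0],
 [0, 3, -1]]

For real matrices with standard dot products, the defining identity <Ax, y> = <x, A^* y> gives (Ax)^T y = x^T (A^*) y, i.e. x^T A^T y = x^T (A^*) y. Since this holds for all x, y, we must have A^* = A^T. Therefore
A^* =
[[1, 0, 0],
 [0, 3, -1]].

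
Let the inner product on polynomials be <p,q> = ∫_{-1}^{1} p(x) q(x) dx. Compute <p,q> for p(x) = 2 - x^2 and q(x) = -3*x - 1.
<p,q> = -10/3

Expand the product: p(x)·q(x) = 3*x^3 + x^2 - 6*x - 2.
∫_{-1}^{1} of each monomial x^k gives [2/(k+1) if k even, 0 if k odd]. Integrating term-by-term (or equivalently evaluating the antiderivative F(x) = 3*x^4/4 + x^3/3 - 3*x^2 - 2*x at the endpoints):
  F(1) − F(−1) = -47/12 − (-7/12) = -10/3.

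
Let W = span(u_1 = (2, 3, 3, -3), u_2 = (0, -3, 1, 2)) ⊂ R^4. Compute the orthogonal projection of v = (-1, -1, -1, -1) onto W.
proj_W(v) = (-14/29, -3/29, -27/29, 9/29)

Set up U = [u_1 | ... | u_2] ∈ R^(4×2). The projector onto W = col(U) is P = U (U^T U)^(-1) U^T.
Compute U^T U =
  [31, -12]
  [-12, 14],
and U^T v = (-5, 0).
Solve U^T U · c = U^T v for the coefficients: c = (-7/29, -6/29). The projection is proj_W(v) = U c.
Check: (v - proj_W(v)) · u_1 = 0  (should be 0).
Check: (v - proj_W(v)) · u_2 = 0  (should be 0).
Result: proj_W(v) = (-14/29, -3/29, -27/29, 9/29).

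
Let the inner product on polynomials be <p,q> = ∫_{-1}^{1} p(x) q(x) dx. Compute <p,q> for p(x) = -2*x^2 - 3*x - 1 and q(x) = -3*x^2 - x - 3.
<p,q> = 82/5

Expand the product: p(x)·q(x) = 6*x^4 + 11*x^3 + 12*x^2 + 10*x + 3.
∫_{-1}^{1} of each monomial x^k gives [2/(k+1) if k even, 0 if k odd]. Integrating term-by-term (or equivalently evaluating the antiderivative F(x) = 6*x^5/5 + 11*x^4/4 + 4*x^3 + 5*x^2 + 3*x at the endpoints):
  F(1) − F(−1) = 319/20 − (-9/20) = 82/5.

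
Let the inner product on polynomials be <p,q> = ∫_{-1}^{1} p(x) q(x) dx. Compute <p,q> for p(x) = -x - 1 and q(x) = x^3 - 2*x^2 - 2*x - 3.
<p,q> = 124/15

Expand the product: p(x)·q(x) = -x^4 + x^3 + 4*x^2 + 5*x + 3.
∫_{-1}^{1} of each monomial x^k gives [2/(k+1) if k even, 0 if k odd]. Integrating term-by-term (or equivalently evaluating the antiderivative F(x) = -x^5/5 + x^4/4 + 4*x^3/3 + 5*x^2/2 + 3*x at the endpoints):
  F(1) − F(−1) = 413/60 − (-83/60) = 124/15.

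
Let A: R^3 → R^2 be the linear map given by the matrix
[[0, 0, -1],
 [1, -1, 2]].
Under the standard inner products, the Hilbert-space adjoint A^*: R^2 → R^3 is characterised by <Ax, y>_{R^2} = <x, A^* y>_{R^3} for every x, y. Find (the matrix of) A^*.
A^* = A^T =
[[0, 1],
 [0, -1],
 [-1, 2]]

For real matrices with standard dot products, the defining identity <Ax, y> = <x, A^* y> gives (Ax)^T y = x^T (A^*) y, i.e. x^T A^T y = x^T (A^*) y. Since this holds for all x, y, we must have A^* = A^T. Therefore
A^* =
[[0, 1],
 [0, -1],
 [-1, 2]].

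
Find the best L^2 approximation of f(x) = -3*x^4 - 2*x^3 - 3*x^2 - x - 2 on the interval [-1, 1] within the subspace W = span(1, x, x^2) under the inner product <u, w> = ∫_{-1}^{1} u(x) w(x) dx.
g(x) = -39*x^2/7 - 11*x/5 - 61/35

The best approximation g ∈ W is the orthogonal projection of f onto W. Writing g = a_0 + a_1 x + a_2 x^2, the coefficients solve the normal equations G · a = b where
  G_{ij} = <φ_i, φ_j> and b_i = <f, φ_i>, with φ_0 = 1, φ_1 = x, φ_2 = x^2.
G =
  [2, 0, 2/3]
  [0, 2/3, 0]
  [2/3, 0, 2/5],
b = (-36/5, -22/15, -356/105).
Solving gives a_0 = -61/35, a_1 = -11/5, a_2 = -39/7, so
  g(x) = -39*x^2/7 - 11*x/5 - 61/35.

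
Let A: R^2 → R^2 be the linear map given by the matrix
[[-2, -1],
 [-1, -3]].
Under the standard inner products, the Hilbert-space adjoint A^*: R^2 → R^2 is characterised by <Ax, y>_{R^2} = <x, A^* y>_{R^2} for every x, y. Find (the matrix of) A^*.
A^* = A^T =
[[-2, -1],
 [-1, -3]]

For real matrices with standard dot products, the defining identity <Ax, y> = <x, A^* y> gives (Ax)^T y = x^T (A^*) y, i.e. x^T A^T y = x^T (A^*) y. Since this holds for all x, y, we must have A^* = A^T. Therefore
A^* =
[[-2, -1],
 [-1, -3]].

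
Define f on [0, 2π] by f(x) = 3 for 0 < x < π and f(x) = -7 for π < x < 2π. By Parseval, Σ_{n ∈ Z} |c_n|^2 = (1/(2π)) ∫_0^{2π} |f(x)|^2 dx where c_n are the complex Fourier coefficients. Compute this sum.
Σ |c_n|^2 = 29

Parseval equates the L^2 energy of f (normalised by 1/(2π)) with the ℓ^2 sum of its Fourier coefficients: (1/(2π)) ∫_0^{2π} |f|^2 = Σ |c_n|^2.
Compute the left side: (1/(2π)) [∫_0^π 3^2 dx + ∫_π^{2π} (-7)^2 dx] = (1/(2π)) · (9π + 49π) = (9 + 49)/2 = 29.
So Σ_{n ∈ Z} |c_n|^2 = 29.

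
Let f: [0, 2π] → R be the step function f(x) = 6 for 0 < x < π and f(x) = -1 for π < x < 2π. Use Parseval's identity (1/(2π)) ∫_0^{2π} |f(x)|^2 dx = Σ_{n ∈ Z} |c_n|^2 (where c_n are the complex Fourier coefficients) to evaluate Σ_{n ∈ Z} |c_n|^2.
Σ |c_n|^2 = 37/2

Parseval equates the L^2 energy of f (normalised by 1/(2π)) with the ℓ^2 sum of its Fourier coefficients: (1/(2π)) ∫_0^{2π} |f|^2 = Σ |c_n|^2.
Compute the left side: (1/(2π)) [∫_0^π 6^2 dx + ∫_π^{2π} (-1)^2 dx] = (1/(2π)) · (36π + 1π) = (36 + 1)/2 = 37/2.
So Σ_{n ∈ Z} |c_n|^2 = 37/2.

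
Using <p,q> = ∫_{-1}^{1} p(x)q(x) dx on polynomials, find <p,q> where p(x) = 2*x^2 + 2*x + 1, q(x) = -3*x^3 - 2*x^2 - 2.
<p,q> = -12

Expand the product: p(x)·q(x) = -6*x^5 - 10*x^4 - 7*x^3 - 6*x^2 - 4*x - 2.
∫_{-1}^{1} of each monomial x^k gives [2/(k+1) if k even, 0 if k odd]. Integrating term-by-term (or equivalently evaluating the antiderivative F(x) = -x^6 - 2*x^5 - 7*x^4/4 - 2*x^3 - 2*x^2 - 2*x at the endpoints):
  F(1) − F(−1) = -43/4 − (5/4) = -12.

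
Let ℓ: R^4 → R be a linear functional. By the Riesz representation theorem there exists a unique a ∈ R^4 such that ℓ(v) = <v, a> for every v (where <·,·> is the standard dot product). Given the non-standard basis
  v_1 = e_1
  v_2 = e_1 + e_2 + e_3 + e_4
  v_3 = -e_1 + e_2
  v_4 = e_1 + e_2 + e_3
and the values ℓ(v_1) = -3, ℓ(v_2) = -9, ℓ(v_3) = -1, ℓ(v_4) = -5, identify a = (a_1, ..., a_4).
a = (-3, -4, 2, -4)

Write a = (a_1, ..., a_4) in the standard basis. For each basis vector v_i, ℓ(v_i) = <v_i, a> is a linear equation in the a_j's. Collect the n equations into a matrix system V a = ℓ, where row i of V is v_i (expressed in the standard basis). Since V is invertible (lower-triangular with 1s on the diagonal, up to permutation), solve by back-substitution:
  V =
[[1, 0, 0, 0],
 [1, 1, 1, 1],
 [-1, 1, 0, 0],
 [1, 1, 1, 0]]
  V a = (-3, -9, -1, -5)
Solving gives a = (-3, -4, 2, -4).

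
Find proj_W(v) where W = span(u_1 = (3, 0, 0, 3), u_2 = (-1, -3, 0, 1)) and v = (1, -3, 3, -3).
proj_W(v) = (-16/11, -15/11, 0, -6/11)

Set up U = [u_1 | ... | u_2] ∈ R^(4×2). The projector onto W = col(U) is P = U (U^T U)^(-1) U^T.
Compute U^T U =
  [18, 0]
  [0, 11],
and U^T v = (-6, 5).
Solve U^T U · c = U^T v for the coefficients: c = (-1/3, 5/11). The projection is proj_W(v) = U c.
Check: (v - proj_W(v)) · u_1 = 0  (should be 0).
Check: (v - proj_W(v)) · u_2 = 0  (should be 0).
Result: proj_W(v) = (-16/11, -15/11, 0, -6/11).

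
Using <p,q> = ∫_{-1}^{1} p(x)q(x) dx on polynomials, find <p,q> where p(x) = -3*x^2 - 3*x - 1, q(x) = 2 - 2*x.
<p,q> = -4

Expand the product: p(x)·q(x) = 6*x^3 - 4*x - 2.
∫_{-1}^{1} of each monomial x^k gives [2/(k+1) if k even, 0 if k odd]. Integrating term-by-term (or equivalently evaluating the antiderivative F(x) = 3*x^4/2 - 2*x^2 - 2*x at the endpoints):
  F(1) − F(−1) = -5/2 − (3/2) = -4.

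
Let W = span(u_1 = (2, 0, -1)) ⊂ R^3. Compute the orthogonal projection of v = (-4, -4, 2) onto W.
proj_W(v) = (-4, 0, 2)

Set up U = [u_1 | ... | u_1] ∈ R^(3×1). The projector onto W = col(U) is P = U (U^T U)^(-1) U^T.
Compute U^T U =
  [5],
and U^T v = (-10).
Solve U^T U · c = U^T v for the coefficients: c = (-2). The projection is proj_W(v) = U c.
Check: (v - proj_W(v)) · u_1 = 0  (should be 0).
Result: proj_W(v) = (-4, 0, 2).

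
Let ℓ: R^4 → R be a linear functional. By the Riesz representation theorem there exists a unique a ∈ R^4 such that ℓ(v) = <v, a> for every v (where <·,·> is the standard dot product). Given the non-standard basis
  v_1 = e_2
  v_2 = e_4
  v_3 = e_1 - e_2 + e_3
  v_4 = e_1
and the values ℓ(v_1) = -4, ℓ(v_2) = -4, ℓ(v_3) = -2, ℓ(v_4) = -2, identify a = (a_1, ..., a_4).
a = (-2, -4, -4, -4)

Write a = (a_1, ..., a_4) in the standard basis. For each basis vector v_i, ℓ(v_i) = <v_i, a> is a linear equation in the a_j's. Collect the n equations into a matrix system V a = ℓ, where row i of V is v_i (expressed in the standard basis). Since V is invertible (lower-triangular with 1s on the diagonal, up to permutation), solve by back-substitution:
  V =
[[0, 1, 0, 0],
 [0, 0, 0, 1],
 [1, -1, 1, 0],
 [1, 0, 0, 0]]
  V a = (-4, -4, -2, -2)
Solving gives a = (-2, -4, -4, -4).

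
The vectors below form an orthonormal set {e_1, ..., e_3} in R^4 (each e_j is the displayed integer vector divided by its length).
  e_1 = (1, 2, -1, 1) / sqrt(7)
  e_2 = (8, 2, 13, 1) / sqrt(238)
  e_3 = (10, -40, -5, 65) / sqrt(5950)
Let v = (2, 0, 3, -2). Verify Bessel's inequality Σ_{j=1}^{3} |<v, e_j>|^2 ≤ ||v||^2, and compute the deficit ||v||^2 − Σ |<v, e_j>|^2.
Σ |<v, e_j>|^2 = 110/7; ||v||^2 = 17; deficit = 9/7

Write each e_j = u_j / sqrt(<u_j, u_j>) where u_j is the displayed integer vector. Then <v, e_j> = <v, u_j> / sqrt(<u_j, u_j>), so |<v, e_j>|^2 = <v, u_j>^2 / <u_j, u_j>.
Coefficients: <v, e_1> = -3/sqrt(7), <v, e_2> = 53/sqrt(238), <v, e_3> = -125/sqrt(5950).
Square and sum: Σ |<v, e_j>|^2 = 110/7.
Compute ||v||^2 = v·v = 17.
Deficit = 17 − 110/7 = 9/7 ≥ 0, confirming Bessel's inequality. (The deficit equals ||v − Σ <v,e_j> e_j||^2, the squared distance from v to span{e_j}.)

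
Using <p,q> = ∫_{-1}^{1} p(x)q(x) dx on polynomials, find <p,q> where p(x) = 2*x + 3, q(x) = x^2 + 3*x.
<p,q> = 6

Expand the product: p(x)·q(x) = 2*x^3 + 9*x^2 + 9*x.
∫_{-1}^{1} of each monomial x^k gives [2/(k+1) if k even, 0 if k odd]. Integrating term-by-term (or equivalently evaluating the antiderivative F(x) = x^4/2 + 3*x^3 + 9*x^2/2 at the endpoints):
  F(1) − F(−1) = 8 − (2) = 6.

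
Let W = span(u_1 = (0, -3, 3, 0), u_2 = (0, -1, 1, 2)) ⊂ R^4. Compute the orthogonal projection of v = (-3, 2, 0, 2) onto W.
proj_W(v) = (0, 1, -1, 2)

Set up U = [u_1 | ... | u_2] ∈ R^(4×2). The projector onto W = col(U) is P = U (U^T U)^(-1) U^T.
Compute U^T U =
  [18, 6]
  [6, 6],
and U^T v = (-6, 2).
Solve U^T U · c = U^T v for the coefficients: c = (-2/3, 1). The projection is proj_W(v) = U c.
Check: (v - proj_W(v)) · u_1 = 0  (should be 0).
Check: (v - proj_W(v)) · u_2 = 0  (should be 0).
Result: proj_W(v) = (0, 1, -1, 2).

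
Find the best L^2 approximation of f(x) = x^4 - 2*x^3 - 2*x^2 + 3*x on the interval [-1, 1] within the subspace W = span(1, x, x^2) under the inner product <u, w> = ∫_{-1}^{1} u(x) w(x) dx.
g(x) = -8*x^2/7 + 9*x/5 - 3/35

The best approximation g ∈ W is the orthogonal projection of f onto W. Writing g = a_0 + a_1 x + a_2 x^2, the coefficients solve the normal equations G · a = b where
  G_{ij} = <φ_i, φ_j> and b_i = <f, φ_i>, with φ_0 = 1, φ_1 = x, φ_2 = x^2.
G =
  [2, 0, 2/3]
  [0, 2/3, 0]
  [2/3, 0, 2/5],
b = (-14/15, 6/5, -18/35).
Solving gives a_0 = -3/35, a_1 = 9/5, a_2 = -8/7, so
  g(x) = -8*x^2/7 + 9*x/5 - 3/35.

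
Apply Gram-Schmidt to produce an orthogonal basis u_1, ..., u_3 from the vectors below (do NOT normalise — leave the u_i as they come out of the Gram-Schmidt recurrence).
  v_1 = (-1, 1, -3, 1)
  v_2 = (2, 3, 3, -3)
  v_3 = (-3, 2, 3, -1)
Orthogonal basis:
  u_1 = (-1, 1, -3, 1)
  u_2 = (13/12, 47/12, 1/4, -25/12)
  u_3 = (-954/251, 258/251, 417/251, 39/251)

Apply the Gram-Schmidt recurrence
  u_1 = v_1
  u_i = v_i − Σ_{j<i} ((v_i · u_j) / (u_j · u_j)) · u_j.

Step by step this gives:
  u_1 = (-1, 1, -3, 1)
  u_2 = (13/12, 47/12, 1/4, -25/12)
  u_3 = (-954/251, 258/251, 417/251, 39/251)

Orthogonality check:
  u_2 · u_1 = 0 (should be 0)
  u_3 · u_1 = 0 (should be 0)
  u_3 · u_2 = 0 (should be 0)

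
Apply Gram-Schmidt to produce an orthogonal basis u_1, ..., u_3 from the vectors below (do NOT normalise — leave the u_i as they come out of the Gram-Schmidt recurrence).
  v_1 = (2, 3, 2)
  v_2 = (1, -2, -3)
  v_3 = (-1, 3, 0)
Orthogonal basis:
  u_1 = (2, 3, 2)
  u_2 = (37/17, -4/17, -31/17)
  u_3 = (-145/138, 116/69, -203/138)

Apply the Gram-Schmidt recurrence
  u_1 = v_1
  u_i = v_i − Σ_{j<i} ((v_i · u_j) / (u_j · u_j)) · u_j.

Step by step this gives:
  u_1 = (2, 3, 2)
  u_2 = (37/17, -4/17, -31/17)
  u_3 = (-145/138, 116/69, -203/138)

Orthogonality check:
  u_2 · u_1 = 0 (should be 0)
  u_3 · u_1 = 0 (should be 0)
  u_3 · u_2 = 0 (should be 0)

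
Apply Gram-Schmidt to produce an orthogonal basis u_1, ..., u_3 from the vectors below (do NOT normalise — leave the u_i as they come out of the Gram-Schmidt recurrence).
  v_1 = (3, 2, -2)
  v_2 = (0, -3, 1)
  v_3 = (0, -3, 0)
Orthogonal basis:
  u_1 = (3, 2, -2)
  u_2 = (24/17, -35/17, 1/17)
  u_3 = (-18/53, -27/106, -81/106)

Apply the Gram-Schmidt recurrence
  u_1 = v_1
  u_i = v_i − Σ_{j<i} ((v_i · u_j) / (u_j · u_j)) · u_j.

Step by step this gives:
  u_1 = (3, 2, -2)
  u_2 = (24/17, -35/17, 1/17)
  u_3 = (-18/53, -27/106, -81/106)

Orthogonality check:
  u_2 · u_1 = 0 (should be 0)
  u_3 · u_1 = 0 (should be 0)
  u_3 · u_2 = 0 (should be 0)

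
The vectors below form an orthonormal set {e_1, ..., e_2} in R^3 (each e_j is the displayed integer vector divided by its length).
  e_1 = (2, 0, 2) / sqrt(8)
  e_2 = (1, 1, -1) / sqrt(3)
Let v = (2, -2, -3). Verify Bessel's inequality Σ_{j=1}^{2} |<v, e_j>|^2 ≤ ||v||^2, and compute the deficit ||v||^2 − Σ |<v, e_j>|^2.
Σ |<v, e_j>|^2 = 7/2; ||v||^2 = 17; deficit = 27/2

Write each e_j = u_j / sqrt(<u_j, u_j>) where u_j is the displayed integer vector. Then <v, e_j> = <v, u_j> / sqrt(<u_j, u_j>), so |<v, e_j>|^2 = <v, u_j>^2 / <u_j, u_j>.
Coefficients: <v, e_1> = -2/sqrt(8), <v, e_2> = 3/sqrt(3).
Square and sum: Σ |<v, e_j>|^2 = 7/2.
Compute ||v||^2 = v·v = 17.
Deficit = 17 − 7/2 = 27/2 ≥ 0, confirming Bessel's inequality. (The deficit equals ||v − Σ <v,e_j> e_j||^2, the squared distance from v to span{e_j}.)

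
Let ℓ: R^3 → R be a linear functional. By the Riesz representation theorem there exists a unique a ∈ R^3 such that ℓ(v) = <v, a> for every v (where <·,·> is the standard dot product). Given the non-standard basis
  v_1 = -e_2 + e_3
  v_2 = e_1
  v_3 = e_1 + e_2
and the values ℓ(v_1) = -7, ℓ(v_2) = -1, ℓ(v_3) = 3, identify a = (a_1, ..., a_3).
a = (-1, 4, -3)

Write a = (a_1, ..., a_3) in the standard basis. For each basis vector v_i, ℓ(v_i) = <v_i, a> is a linear equation in the a_j's. Collect the n equations into a matrix system V a = ℓ, where row i of V is v_i (expressed in the standard basis). Since V is invertible (lower-triangular with 1s on the diagonal, up to permutation), solve by back-substitution:
  V =
[[0, -1, 1],
 [1, 0, 0],
 [1, 1, 0]]
  V a = (-7, -1, 3)
Solving gives a = (-1, 4, -3).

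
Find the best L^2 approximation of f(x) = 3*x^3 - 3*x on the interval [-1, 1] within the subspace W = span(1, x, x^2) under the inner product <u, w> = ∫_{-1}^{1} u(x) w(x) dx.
g(x) = -6*x/5

The best approximation g ∈ W is the orthogonal projection of f onto W. Writing g = a_0 + a_1 x + a_2 x^2, the coefficients solve the normal equations G · a = b where
  G_{ij} = <φ_i, φ_j> and b_i = <f, φ_i>, with φ_0 = 1, φ_1 = x, φ_2 = x^2.
G =
  [2, 0, 2/3]
  [0, 2/3, 0]
  [2/3, 0, 2/5],
b = (0, -4/5, 0).
Solving gives a_0 = 0, a_1 = -6/5, a_2 = 0, so
  g(x) = -6*x/5.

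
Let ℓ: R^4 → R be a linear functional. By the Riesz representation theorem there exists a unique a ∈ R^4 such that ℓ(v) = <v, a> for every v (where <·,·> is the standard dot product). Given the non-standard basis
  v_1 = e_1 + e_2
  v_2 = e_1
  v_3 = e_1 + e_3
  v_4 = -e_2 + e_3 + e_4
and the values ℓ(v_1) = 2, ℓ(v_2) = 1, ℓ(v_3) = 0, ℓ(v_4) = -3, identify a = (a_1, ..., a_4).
a = (1, 1, -1, -1)

Write a = (a_1, ..., a_4) in the standard basis. For each basis vector v_i, ℓ(v_i) = <v_i, a> is a linear equation in the a_j's. Collect the n equations into a matrix system V a = ℓ, where row i of V is v_i (expressed in the standard basis). Since V is invertible (lower-triangular with 1s on the diagonal, up to permutation), solve by back-substitution:
  V =
[[1, 1, 0, 0],
 [1, 0, 0, 0],
 [1, 0, 1, 0],
 [0, -1, 1, 1]]
  V a = (2, 1, 0, -3)
Solving gives a = (1, 1, -1, -1).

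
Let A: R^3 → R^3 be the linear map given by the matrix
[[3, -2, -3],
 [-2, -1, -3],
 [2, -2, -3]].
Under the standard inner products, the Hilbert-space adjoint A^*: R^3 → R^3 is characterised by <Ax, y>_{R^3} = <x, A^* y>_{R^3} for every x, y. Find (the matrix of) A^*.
A^* = A^T =
[[3, -2, 2],
 [-2, -1, -2],
 [-3, -3, -3]]

For real matrices with standard dot products, the defining identity <Ax, y> = <x, A^* y> gives (Ax)^T y = x^T (A^*) y, i.e. x^T A^T y = x^T (A^*) y. Since this holds for all x, y, we must have A^* = A^T. Therefore
A^* =
[[3, -2, 2],
 [-2, -1, -2],
 [-3, -3, -3]].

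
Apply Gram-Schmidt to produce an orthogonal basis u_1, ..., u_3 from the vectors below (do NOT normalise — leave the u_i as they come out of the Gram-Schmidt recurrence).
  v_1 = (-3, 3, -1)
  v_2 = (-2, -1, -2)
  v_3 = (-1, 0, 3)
Orthogonal basis:
  u_1 = (-3, 3, -1)
  u_2 = (-23/19, -34/19, -33/19)
  u_3 = (-119/73, -68/73, 153/73)

Apply the Gram-Schmidt recurrence
  u_1 = v_1
  u_i = v_i − Σ_{j<i} ((v_i · u_j) / (u_j · u_j)) · u_j.

Step by step this gives:
  u_1 = (-3, 3, -1)
  u_2 = (-23/19, -34/19, -33/19)
  u_3 = (-119/73, -68/73, 153/73)

Orthogonality check:
  u_2 · u_1 = 0 (should be 0)
  u_3 · u_1 = 0 (should be 0)
  u_3 · u_2 = 0 (should be 0)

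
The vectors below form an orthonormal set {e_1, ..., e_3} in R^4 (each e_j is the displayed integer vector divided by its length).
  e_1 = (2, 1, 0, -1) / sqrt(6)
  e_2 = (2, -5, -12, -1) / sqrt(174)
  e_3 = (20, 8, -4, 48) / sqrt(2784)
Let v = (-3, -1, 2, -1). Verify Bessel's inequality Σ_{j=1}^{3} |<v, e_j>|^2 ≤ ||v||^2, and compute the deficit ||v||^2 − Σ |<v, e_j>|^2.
Σ |<v, e_j>|^2 = 89/6; ||v||^2 = 15; deficit = 1/6

Write each e_j = u_j / sqrt(<u_j, u_j>) where u_j is the displayed integer vector. Then <v, e_j> = <v, u_j> / sqrt(<u_j, u_j>), so |<v, e_j>|^2 = <v, u_j>^2 / <u_j, u_j>.
Coefficients: <v, e_1> = -6/sqrt(6), <v, e_2> = -24/sqrt(174), <v, e_3> = -124/sqrt(2784).
Square and sum: Σ |<v, e_j>|^2 = 89/6.
Compute ||v||^2 = v·v = 15.
Deficit = 15 − 89/6 = 1/6 ≥ 0, confirming Bessel's inequality. (The deficit equals ||v − Σ <v,e_j> e_j||^2, the squared distance from v to span{e_j}.)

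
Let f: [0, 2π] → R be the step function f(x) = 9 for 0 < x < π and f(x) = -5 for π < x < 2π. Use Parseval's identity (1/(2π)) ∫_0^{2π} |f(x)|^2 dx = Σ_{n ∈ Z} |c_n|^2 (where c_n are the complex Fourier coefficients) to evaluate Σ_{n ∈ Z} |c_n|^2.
Σ |c_n|^2 = 53

Parseval equates the L^2 energy of f (normalised by 1/(2π)) with the ℓ^2 sum of its Fourier coefficients: (1/(2π)) ∫_0^{2π} |f|^2 = Σ |c_n|^2.
Compute the left side: (1/(2π)) [∫_0^π 9^2 dx + ∫_π^{2π} (-5)^2 dx] = (1/(2π)) · (81π + 25π) = (81 + 25)/2 = 53.
So Σ_{n ∈ Z} |c_n|^2 = 53.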